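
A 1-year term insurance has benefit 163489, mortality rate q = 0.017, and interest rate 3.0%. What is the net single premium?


NSP = benefit * q * v
v = 1/(1+i) = 0.970874
NSP = 163489 * 0.017 * 0.970874
= 2698.3621


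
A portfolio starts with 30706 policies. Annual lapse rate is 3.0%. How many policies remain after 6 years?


remaining = initial * (1 - lapse)^years
= 30706 * (1 - 0.03)^6
= 30706 * 0.832972
= 25577.2384


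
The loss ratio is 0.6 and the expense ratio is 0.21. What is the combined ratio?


Combined ratio = loss ratio + expense ratio
= 0.6 + 0.21
= 0.81


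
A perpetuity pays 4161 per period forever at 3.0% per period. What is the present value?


PV = PMT / i
= 4161 / 0.03
= 138700.0


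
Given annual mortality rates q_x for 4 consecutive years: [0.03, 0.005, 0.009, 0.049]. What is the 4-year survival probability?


p_k = 1 - q_k for each year
Survival = product of (1 - q_k)
= 0.97 * 0.995 * 0.991 * 0.951
= 0.9096


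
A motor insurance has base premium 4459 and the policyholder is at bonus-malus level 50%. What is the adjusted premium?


adjusted = base * BM_level / 100
= 4459 * 50 / 100
= 4459 * 0.5
= 2229.5


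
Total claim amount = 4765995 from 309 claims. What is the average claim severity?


severity = total / number
= 4765995 / 309
= 15423.932


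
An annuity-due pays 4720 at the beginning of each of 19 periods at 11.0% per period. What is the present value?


PV_due = PMT * (1-(1+i)^(-n))/i * (1+i)
PV_immediate = 37001.4687
PV_due = 37001.4687 * 1.11
= 41071.6302


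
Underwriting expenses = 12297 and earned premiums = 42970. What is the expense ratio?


Expense ratio = expenses / premiums
= 12297 / 42970
= 0.2862


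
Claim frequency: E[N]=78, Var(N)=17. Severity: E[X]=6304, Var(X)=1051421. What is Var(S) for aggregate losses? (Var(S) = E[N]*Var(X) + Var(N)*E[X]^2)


Var(S) = E[N]*Var(X) + Var(N)*E[X]^2
= 78*1051421 + 17*6304^2
= 82010838 + 675587072
= 7.5760e+08


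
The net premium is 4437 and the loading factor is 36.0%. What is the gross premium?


Gross = net * (1 + loading)
= 4437 * (1 + 0.36)
= 4437 * 1.36
= 6034.32


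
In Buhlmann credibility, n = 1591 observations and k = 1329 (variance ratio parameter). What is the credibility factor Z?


Z = n / (n + k)
= 1591 / (1591 + 1329)
= 1591 / 2920
= 0.5449


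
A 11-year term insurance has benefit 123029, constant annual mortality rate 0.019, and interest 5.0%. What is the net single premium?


NSP = benefit * sum_{k=0}^{n-1} k_p_x * q * v^(k+1)
With constant q=0.019, v=0.952381
Sum = 0.144991
NSP = 123029 * 0.144991
= 17838.1257


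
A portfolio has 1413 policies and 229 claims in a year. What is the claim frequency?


frequency = claims / policies
= 229 / 1413
= 0.1621


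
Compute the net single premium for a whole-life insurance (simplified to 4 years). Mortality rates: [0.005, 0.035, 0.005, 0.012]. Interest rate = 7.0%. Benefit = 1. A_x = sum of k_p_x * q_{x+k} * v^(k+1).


v = 0.934579
Year 0: k_p_x=1.0, q=0.005, term=0.004673
Year 1: k_p_x=0.995, q=0.035, term=0.030418
Year 2: k_p_x=0.960175, q=0.005, term=0.003919
Year 3: k_p_x=0.955374, q=0.012, term=0.008746
A_x = 0.0478


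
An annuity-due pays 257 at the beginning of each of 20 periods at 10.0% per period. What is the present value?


PV_due = PMT * (1-(1+i)^(-n))/i * (1+i)
PV_immediate = 2187.9859
PV_due = 2187.9859 * 1.1
= 2406.7845


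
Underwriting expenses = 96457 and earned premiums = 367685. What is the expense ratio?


Expense ratio = expenses / premiums
= 96457 / 367685
= 0.2623


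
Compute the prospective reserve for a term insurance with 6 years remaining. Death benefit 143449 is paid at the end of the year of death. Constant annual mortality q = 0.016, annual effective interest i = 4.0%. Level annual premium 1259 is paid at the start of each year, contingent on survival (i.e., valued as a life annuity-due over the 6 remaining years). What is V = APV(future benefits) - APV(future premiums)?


v = 1/(1+i) = 0.961538
APV(future benefits) per unit = sum_{k=0}^{5} k_p_x * q * v^(k+1) = 0.080739
APV(future benefits) = 143449 * 0.080739 = 11581.8604
Life annuity-due factor ä_{x:6} = sum_{k=0}^{5} k_p_x * v^k = 5.248004
APV(future premiums) = 1259 * 5.248004 = 6607.2371
V = 11581.8604 - 6607.2371
= 4974.6234


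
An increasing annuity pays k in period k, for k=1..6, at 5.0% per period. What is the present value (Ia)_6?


(Ia)_n = sum_{k=1}^{n} k * v^k, v = 1/(1+i)
v = 0.952381
Sum computed term by term:
(Ia)_6 = 17.0437


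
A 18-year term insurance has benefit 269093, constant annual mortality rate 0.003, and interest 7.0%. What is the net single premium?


NSP = benefit * sum_{k=0}^{n-1} k_p_x * q * v^(k+1)
With constant q=0.003, v=0.934579
Sum = 0.029577
NSP = 269093 * 0.029577
= 7959.0165


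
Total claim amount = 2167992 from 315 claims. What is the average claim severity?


severity = total / number
= 2167992 / 315
= 6882.5143


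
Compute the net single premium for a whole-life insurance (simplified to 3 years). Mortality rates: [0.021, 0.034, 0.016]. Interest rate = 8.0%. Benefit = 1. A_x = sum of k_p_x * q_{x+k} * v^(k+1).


v = 0.925926
Year 0: k_p_x=1.0, q=0.021, term=0.019444
Year 1: k_p_x=0.979, q=0.034, term=0.028537
Year 2: k_p_x=0.945714, q=0.016, term=0.012012
A_x = 0.06


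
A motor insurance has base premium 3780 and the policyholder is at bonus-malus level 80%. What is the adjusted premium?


adjusted = base * BM_level / 100
= 3780 * 80 / 100
= 3780 * 0.8
= 3024.0


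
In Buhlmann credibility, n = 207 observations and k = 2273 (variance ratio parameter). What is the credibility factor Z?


Z = n / (n + k)
= 207 / (207 + 2273)
= 207 / 2480
= 0.0835


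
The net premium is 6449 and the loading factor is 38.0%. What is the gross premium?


Gross = net * (1 + loading)
= 6449 * (1 + 0.38)
= 6449 * 1.38
= 8899.62


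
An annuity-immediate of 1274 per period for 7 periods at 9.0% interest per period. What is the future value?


FV = PMT * ((1+i)^n - 1) / i
= 1274 * ((1.09)^7 - 1) / 0.09
= 1274 * (1.828039 - 1) / 0.09
= 11721.3538


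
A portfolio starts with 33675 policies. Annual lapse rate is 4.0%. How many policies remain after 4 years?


remaining = initial * (1 - lapse)^years
= 33675 * (1 - 0.04)^4
= 33675 * 0.849347
= 28601.7454


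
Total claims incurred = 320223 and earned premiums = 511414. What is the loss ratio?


Loss ratio = claims / premiums
= 320223 / 511414
= 0.6262


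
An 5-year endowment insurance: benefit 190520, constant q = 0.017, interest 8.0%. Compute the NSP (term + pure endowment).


Term component = 12532.3956
Pure endowment = 5_p_x * v^5 * benefit = 0.917841 * 0.680583 * 190520 = 119011.6248
NSP = 131544.0205


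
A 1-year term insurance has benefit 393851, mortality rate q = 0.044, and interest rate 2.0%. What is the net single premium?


NSP = benefit * q * v
v = 1/(1+i) = 0.980392
NSP = 393851 * 0.044 * 0.980392
= 16989.651


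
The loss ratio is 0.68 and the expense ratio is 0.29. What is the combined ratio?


Combined ratio = loss ratio + expense ratio
= 0.68 + 0.29
= 0.97


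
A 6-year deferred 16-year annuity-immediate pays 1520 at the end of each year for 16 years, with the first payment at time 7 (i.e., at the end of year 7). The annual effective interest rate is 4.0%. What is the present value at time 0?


PV at time 6 of the 16-year annuity-immediate:
a_n = 1520 * (1-(1+0.04)^(-16))/0.04 = 17711.4893
Discount back 6 years to time 0:
PV = 17711.4893 * (1+0.04)^(-6)
= 17711.4893 * 0.790315
= 13997.6473


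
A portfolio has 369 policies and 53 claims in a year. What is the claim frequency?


frequency = claims / policies
= 53 / 369
= 0.1436


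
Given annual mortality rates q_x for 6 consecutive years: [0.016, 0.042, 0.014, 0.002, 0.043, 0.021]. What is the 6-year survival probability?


p_k = 1 - q_k for each year
Survival = product of (1 - q_k)
= 0.984 * 0.958 * 0.986 * 0.998 * 0.957 * 0.979
= 0.8691


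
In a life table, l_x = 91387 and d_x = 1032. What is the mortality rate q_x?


q_x = d_x / l_x
= 1032 / 91387
= 0.0113


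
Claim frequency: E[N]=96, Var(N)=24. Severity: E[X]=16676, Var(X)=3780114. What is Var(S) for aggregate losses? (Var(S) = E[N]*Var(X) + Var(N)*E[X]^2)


Var(S) = E[N]*Var(X) + Var(N)*E[X]^2
= 96*3780114 + 24*16676^2
= 362890944 + 6674135424
= 7.0370e+09


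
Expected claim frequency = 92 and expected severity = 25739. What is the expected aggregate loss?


E[S] = E[N] * E[X]
= 92 * 25739
= 2.3680e+06


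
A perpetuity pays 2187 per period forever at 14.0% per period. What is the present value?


PV = PMT / i
= 2187 / 0.14
= 15621.4286


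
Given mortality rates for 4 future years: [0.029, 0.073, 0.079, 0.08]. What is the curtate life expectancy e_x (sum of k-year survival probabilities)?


e_x = sum_{k=1}^{n} k_p_x
k_p_x values:
  1_p_x = 0.971
  2_p_x = 0.900117
  3_p_x = 0.829008
  4_p_x = 0.762687
e_x = 3.4628


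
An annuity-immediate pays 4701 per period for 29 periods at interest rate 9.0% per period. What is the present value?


PV = PMT * (1 - (1+i)^(-n)) / i
= 4701 * (1 - (1+0.09)^(-29)) / 0.09
= 4701 * (1 - 0.082155) / 0.09
= 4701 * 10.198283
= 47942.1279


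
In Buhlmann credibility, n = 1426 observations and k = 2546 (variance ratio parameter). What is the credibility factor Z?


Z = n / (n + k)
= 1426 / (1426 + 2546)
= 1426 / 3972
= 0.359


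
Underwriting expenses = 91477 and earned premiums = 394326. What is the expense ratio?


Expense ratio = expenses / premiums
= 91477 / 394326
= 0.232


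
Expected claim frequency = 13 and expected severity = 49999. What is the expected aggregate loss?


E[S] = E[N] * E[X]
= 13 * 49999
= 649987


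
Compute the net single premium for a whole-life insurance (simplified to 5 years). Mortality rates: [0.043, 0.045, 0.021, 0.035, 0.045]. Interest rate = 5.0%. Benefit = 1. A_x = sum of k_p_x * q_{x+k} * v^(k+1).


v = 0.952381
Year 0: k_p_x=1.0, q=0.043, term=0.040952
Year 1: k_p_x=0.957, q=0.045, term=0.039061
Year 2: k_p_x=0.913935, q=0.021, term=0.016579
Year 3: k_p_x=0.894742, q=0.035, term=0.025764
Year 4: k_p_x=0.863426, q=0.045, term=0.030443
A_x = 0.1528


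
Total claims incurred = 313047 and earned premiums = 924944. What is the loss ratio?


Loss ratio = claims / premiums
= 313047 / 924944
= 0.3384


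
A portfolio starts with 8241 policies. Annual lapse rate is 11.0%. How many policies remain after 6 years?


remaining = initial * (1 - lapse)^years
= 8241 * (1 - 0.11)^6
= 8241 * 0.496981
= 4095.6228


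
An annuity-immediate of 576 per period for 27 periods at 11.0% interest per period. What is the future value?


FV = PMT * ((1+i)^n - 1) / i
= 576 * ((1.11)^27 - 1) / 0.11
= 576 * (16.73865 - 1) / 0.11
= 82413.2943


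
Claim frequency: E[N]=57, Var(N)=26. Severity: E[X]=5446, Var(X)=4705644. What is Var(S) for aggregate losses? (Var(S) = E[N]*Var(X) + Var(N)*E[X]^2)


Var(S) = E[N]*Var(X) + Var(N)*E[X]^2
= 57*4705644 + 26*5446^2
= 268221708 + 771131816
= 1.0394e+09


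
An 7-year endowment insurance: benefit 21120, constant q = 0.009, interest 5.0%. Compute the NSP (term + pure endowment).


Term component = 1072.5045
Pure endowment = 7_p_x * v^7 * benefit = 0.938676 * 0.710681 * 21120 = 14089.1373
NSP = 15161.6418


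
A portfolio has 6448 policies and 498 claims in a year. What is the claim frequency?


frequency = claims / policies
= 498 / 6448
= 0.0772


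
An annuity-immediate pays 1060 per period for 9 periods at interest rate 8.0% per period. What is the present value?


PV = PMT * (1 - (1+i)^(-n)) / i
= 1060 * (1 - (1+0.08)^(-9)) / 0.08
= 1060 * (1 - 0.500249) / 0.08
= 1060 * 6.246888
= 6621.7012


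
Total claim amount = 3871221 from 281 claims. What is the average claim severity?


severity = total / number
= 3871221 / 281
= 13776.5872


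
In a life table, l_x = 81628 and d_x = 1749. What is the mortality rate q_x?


q_x = d_x / l_x
= 1749 / 81628
= 0.0214


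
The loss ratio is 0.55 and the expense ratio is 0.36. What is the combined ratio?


Combined ratio = loss ratio + expense ratio
= 0.55 + 0.36
= 0.91


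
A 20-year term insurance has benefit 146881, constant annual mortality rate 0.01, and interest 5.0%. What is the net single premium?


NSP = benefit * sum_{k=0}^{n-1} k_p_x * q * v^(k+1)
With constant q=0.01, v=0.952381
Sum = 0.11529
NSP = 146881 * 0.11529
= 16933.8977


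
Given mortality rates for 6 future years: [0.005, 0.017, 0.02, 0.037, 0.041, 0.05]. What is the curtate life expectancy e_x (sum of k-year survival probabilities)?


e_x = sum_{k=1}^{n} k_p_x
k_p_x values:
  1_p_x = 0.995
  2_p_x = 0.978085
  3_p_x = 0.958523
  4_p_x = 0.923058
  5_p_x = 0.885213
  6_p_x = 0.840952
e_x = 5.5808


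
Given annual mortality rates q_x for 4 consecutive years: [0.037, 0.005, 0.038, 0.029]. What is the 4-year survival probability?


p_k = 1 - q_k for each year
Survival = product of (1 - q_k)
= 0.963 * 0.995 * 0.962 * 0.971
= 0.895


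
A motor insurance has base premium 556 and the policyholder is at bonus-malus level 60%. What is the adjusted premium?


adjusted = base * BM_level / 100
= 556 * 60 / 100
= 556 * 0.6
= 333.6


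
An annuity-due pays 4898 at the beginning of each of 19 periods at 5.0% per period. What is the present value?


PV_due = PMT * (1-(1+i)^(-n))/i * (1+i)
PV_immediate = 59193.9016
PV_due = 59193.9016 * 1.05
= 62153.5966


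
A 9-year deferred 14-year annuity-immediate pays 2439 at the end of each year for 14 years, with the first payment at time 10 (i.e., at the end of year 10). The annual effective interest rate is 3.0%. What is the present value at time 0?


PV at time 9 of the 14-year annuity-immediate:
a_n = 2439 * (1-(1+0.03)^(-14))/0.03 = 27551.1224
Discount back 9 years to time 0:
PV = 27551.1224 * (1+0.03)^(-9)
= 27551.1224 * 0.766417
= 21115.6412


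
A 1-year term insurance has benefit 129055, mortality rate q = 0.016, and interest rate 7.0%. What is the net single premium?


NSP = benefit * q * v
v = 1/(1+i) = 0.934579
NSP = 129055 * 0.016 * 0.934579
= 1929.7944


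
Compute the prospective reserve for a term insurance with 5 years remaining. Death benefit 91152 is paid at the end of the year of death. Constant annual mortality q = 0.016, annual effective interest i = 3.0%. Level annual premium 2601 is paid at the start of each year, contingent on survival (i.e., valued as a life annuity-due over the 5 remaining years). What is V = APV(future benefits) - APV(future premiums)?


v = 1/(1+i) = 0.970874
APV(future benefits) per unit = sum_{k=0}^{4} k_p_x * q * v^(k+1) = 0.071035
APV(future benefits) = 91152 * 0.071035 = 6475.0161
Life annuity-due factor ä_{x:5} = sum_{k=0}^{4} k_p_x * v^k = 4.572902
APV(future premiums) = 2601 * 4.572902 = 11894.1181
V = 6475.0161 - 11894.1181
= -5419.102


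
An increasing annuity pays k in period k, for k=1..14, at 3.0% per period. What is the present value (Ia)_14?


(Ia)_n = sum_{k=1}^{n} k * v^k, v = 1/(1+i)
v = 0.970874
Sum computed term by term:
(Ia)_14 = 79.3102


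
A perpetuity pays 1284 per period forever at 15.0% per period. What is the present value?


PV = PMT / i
= 1284 / 0.15
= 8560.0


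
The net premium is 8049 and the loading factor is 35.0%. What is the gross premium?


Gross = net * (1 + loading)
= 8049 * (1 + 0.35)
= 8049 * 1.35
= 10866.15


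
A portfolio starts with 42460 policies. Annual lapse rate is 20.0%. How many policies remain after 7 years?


remaining = initial * (1 - lapse)^years
= 42460 * (1 - 0.2)^7
= 42460 * 0.209715
= 8904.5074


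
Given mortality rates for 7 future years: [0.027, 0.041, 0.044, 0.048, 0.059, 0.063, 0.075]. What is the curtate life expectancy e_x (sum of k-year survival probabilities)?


e_x = sum_{k=1}^{n} k_p_x
k_p_x values:
  1_p_x = 0.973
  2_p_x = 0.933107
  3_p_x = 0.89205
  4_p_x = 0.849232
  5_p_x = 0.799127
  6_p_x = 0.748782
  7_p_x = 0.692624
e_x = 5.8879


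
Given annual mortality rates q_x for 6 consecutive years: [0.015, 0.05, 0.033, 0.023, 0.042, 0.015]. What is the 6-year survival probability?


p_k = 1 - q_k for each year
Survival = product of (1 - q_k)
= 0.985 * 0.95 * 0.967 * 0.977 * 0.958 * 0.985
= 0.8342


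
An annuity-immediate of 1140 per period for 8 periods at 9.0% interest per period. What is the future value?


FV = PMT * ((1+i)^n - 1) / i
= 1140 * ((1.09)^8 - 1) / 0.09
= 1140 * (1.992563 - 1) / 0.09
= 12572.4601


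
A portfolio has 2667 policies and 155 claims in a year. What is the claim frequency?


frequency = claims / policies
= 155 / 2667
= 0.0581


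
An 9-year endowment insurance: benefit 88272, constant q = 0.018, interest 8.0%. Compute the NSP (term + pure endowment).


Term component = 9325.7661
Pure endowment = 9_p_x * v^9 * benefit = 0.849187 * 0.500249 * 88272 = 37498.3844
NSP = 46824.1506


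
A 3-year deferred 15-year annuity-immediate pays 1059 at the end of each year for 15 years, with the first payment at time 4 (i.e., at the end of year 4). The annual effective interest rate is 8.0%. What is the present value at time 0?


PV at time 3 of the 15-year annuity-immediate:
a_n = 1059 * (1-(1+0.08)^(-15))/0.08 = 9064.4879
Discount back 3 years to time 0:
PV = 9064.4879 * (1+0.08)^(-3)
= 9064.4879 * 0.793832
= 7195.6828


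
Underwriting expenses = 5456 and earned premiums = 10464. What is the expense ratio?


Expense ratio = expenses / premiums
= 5456 / 10464
= 0.5214


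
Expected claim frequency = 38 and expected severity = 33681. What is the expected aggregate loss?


E[S] = E[N] * E[X]
= 38 * 33681
= 1.2799e+06


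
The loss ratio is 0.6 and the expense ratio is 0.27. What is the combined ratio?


Combined ratio = loss ratio + expense ratio
= 0.6 + 0.27
= 0.87


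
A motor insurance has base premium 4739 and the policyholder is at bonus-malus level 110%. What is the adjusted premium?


adjusted = base * BM_level / 100
= 4739 * 110 / 100
= 4739 * 1.1
= 5212.9


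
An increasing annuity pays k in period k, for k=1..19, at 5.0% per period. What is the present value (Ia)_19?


(Ia)_n = sum_{k=1}^{n} k * v^k, v = 1/(1+i)
v = 0.952381
Sum computed term by term:
(Ia)_19 = 103.4128


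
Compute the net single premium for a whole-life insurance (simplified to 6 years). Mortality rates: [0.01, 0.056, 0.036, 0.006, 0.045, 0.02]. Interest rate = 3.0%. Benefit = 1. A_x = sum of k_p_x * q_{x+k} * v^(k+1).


v = 0.970874
Year 0: k_p_x=1.0, q=0.01, term=0.009709
Year 1: k_p_x=0.99, q=0.056, term=0.052258
Year 2: k_p_x=0.93456, q=0.036, term=0.030789
Year 3: k_p_x=0.900916, q=0.006, term=0.004803
Year 4: k_p_x=0.89551, q=0.045, term=0.034761
Year 5: k_p_x=0.855212, q=0.02, term=0.014325
A_x = 0.1466


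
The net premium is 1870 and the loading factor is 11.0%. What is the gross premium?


Gross = net * (1 + loading)
= 1870 * (1 + 0.11)
= 1870 * 1.11
= 2075.7


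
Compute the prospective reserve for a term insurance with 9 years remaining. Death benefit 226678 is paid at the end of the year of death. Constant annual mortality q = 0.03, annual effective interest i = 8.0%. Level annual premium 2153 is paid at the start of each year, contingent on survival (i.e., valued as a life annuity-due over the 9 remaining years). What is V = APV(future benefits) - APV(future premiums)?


v = 1/(1+i) = 0.925926
APV(future benefits) per unit = sum_{k=0}^{8} k_p_x * q * v^(k+1) = 0.169008
APV(future benefits) = 226678 * 0.169008 = 38310.3459
Life annuity-due factor ä_{x:9} = sum_{k=0}^{8} k_p_x * v^k = 6.08428
APV(future premiums) = 2153 * 6.08428 = 13099.4551
V = 38310.3459 - 13099.4551
= 25210.8907


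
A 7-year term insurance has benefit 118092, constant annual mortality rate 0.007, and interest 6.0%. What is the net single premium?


NSP = benefit * sum_{k=0}^{n-1} k_p_x * q * v^(k+1)
With constant q=0.007, v=0.943396
Sum = 0.038328
NSP = 118092 * 0.038328
= 4526.237


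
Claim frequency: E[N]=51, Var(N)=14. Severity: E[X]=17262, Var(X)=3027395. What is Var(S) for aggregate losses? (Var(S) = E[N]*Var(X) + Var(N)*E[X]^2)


Var(S) = E[N]*Var(X) + Var(N)*E[X]^2
= 51*3027395 + 14*17262^2
= 154397145 + 4171673016
= 4.3261e+09


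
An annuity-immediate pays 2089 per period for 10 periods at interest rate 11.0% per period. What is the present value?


PV = PMT * (1 - (1+i)^(-n)) / i
= 2089 * (1 - (1+0.11)^(-10)) / 0.11
= 2089 * (1 - 0.352184) / 0.11
= 2089 * 5.889232
= 12302.6057


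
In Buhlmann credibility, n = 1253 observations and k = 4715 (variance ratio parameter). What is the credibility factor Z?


Z = n / (n + k)
= 1253 / (1253 + 4715)
= 1253 / 5968
= 0.21


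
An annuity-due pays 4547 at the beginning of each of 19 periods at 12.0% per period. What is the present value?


PV_due = PMT * (1-(1+i)^(-n))/i * (1+i)
PV_immediate = 33492.1874
PV_due = 33492.1874 * 1.12
= 37511.2499


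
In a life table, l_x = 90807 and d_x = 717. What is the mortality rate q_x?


q_x = d_x / l_x
= 717 / 90807
= 0.0079


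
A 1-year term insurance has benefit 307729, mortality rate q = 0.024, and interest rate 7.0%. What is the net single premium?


NSP = benefit * q * v
v = 1/(1+i) = 0.934579
NSP = 307729 * 0.024 * 0.934579
= 6902.3327


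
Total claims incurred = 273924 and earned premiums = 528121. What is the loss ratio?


Loss ratio = claims / premiums
= 273924 / 528121
= 0.5187


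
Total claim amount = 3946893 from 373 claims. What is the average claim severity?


severity = total / number
= 3946893 / 373
= 10581.4826


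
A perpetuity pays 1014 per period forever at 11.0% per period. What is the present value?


PV = PMT / i
= 1014 / 0.11
= 9218.1818


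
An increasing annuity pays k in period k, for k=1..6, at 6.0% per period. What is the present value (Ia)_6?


(Ia)_n = sum_{k=1}^{n} k * v^k, v = 1/(1+i)
v = 0.943396
Sum computed term by term:
(Ia)_6 = 16.3767


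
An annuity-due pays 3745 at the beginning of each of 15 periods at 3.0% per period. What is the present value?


PV_due = PMT * (1-(1+i)^(-n))/i * (1+i)
PV_immediate = 44707.5669
PV_due = 44707.5669 * 1.03
= 46048.7939


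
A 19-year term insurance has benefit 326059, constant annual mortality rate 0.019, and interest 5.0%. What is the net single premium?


NSP = benefit * sum_{k=0}^{n-1} k_p_x * q * v^(k+1)
With constant q=0.019, v=0.952381
Sum = 0.199676
NSP = 326059 * 0.199676
= 65106.0668


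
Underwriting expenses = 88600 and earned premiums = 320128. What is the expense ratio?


Expense ratio = expenses / premiums
= 88600 / 320128
= 0.2768


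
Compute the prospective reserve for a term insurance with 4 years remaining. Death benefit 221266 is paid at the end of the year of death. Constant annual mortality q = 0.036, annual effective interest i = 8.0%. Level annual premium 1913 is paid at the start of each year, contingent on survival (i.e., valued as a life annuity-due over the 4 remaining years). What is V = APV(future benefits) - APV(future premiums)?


v = 1/(1+i) = 0.925926
APV(future benefits) per unit = sum_{k=0}^{3} k_p_x * q * v^(k+1) = 0.113349
APV(future benefits) = 221266 * 0.113349 = 25080.2199
Life annuity-due factor ä_{x:4} = sum_{k=0}^{3} k_p_x * v^k = 3.400462
APV(future premiums) = 1913 * 3.400462 = 6505.0836
V = 25080.2199 - 6505.0836
= 18575.1363


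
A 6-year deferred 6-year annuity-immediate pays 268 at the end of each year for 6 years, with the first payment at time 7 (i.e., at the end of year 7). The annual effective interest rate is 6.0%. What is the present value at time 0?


PV at time 6 of the 6-year annuity-immediate:
a_n = 268 * (1-(1+0.06)^(-6))/0.06 = 1317.8429
Discount back 6 years to time 0:
PV = 1317.8429 * (1+0.06)^(-6)
= 1317.8429 * 0.704961
= 929.0273


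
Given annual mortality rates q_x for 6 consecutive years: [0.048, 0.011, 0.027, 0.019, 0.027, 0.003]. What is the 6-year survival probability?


p_k = 1 - q_k for each year
Survival = product of (1 - q_k)
= 0.952 * 0.989 * 0.973 * 0.981 * 0.973 * 0.997
= 0.8718


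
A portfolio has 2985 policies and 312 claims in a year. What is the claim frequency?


frequency = claims / policies
= 312 / 2985
= 0.1045


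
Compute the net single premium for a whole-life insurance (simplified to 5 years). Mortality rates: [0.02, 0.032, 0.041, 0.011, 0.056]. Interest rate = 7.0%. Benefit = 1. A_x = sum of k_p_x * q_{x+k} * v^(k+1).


v = 0.934579
Year 0: k_p_x=1.0, q=0.02, term=0.018692
Year 1: k_p_x=0.98, q=0.032, term=0.027391
Year 2: k_p_x=0.94864, q=0.041, term=0.031749
Year 3: k_p_x=0.909746, q=0.011, term=0.007634
Year 4: k_p_x=0.899739, q=0.056, term=0.035924
A_x = 0.1214


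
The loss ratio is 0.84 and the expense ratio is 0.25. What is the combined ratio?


Combined ratio = loss ratio + expense ratio
= 0.84 + 0.25
= 1.09


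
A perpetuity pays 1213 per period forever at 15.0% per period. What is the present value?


PV = PMT / i
= 1213 / 0.15
= 8086.6667


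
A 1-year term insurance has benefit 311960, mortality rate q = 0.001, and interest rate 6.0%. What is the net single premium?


NSP = benefit * q * v
v = 1/(1+i) = 0.943396
NSP = 311960 * 0.001 * 0.943396
= 294.3019


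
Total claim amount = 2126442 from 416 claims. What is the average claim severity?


severity = total / number
= 2126442 / 416
= 5111.6394


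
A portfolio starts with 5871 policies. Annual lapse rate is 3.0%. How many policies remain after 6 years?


remaining = initial * (1 - lapse)^years
= 5871 * (1 - 0.03)^6
= 5871 * 0.832972
= 4890.3786


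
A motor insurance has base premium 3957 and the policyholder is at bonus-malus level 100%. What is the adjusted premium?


adjusted = base * BM_level / 100
= 3957 * 100 / 100
= 3957 * 1.0
= 3957.0


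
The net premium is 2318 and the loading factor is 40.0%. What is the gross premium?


Gross = net * (1 + loading)
= 2318 * (1 + 0.4)
= 2318 * 1.4
= 3245.2


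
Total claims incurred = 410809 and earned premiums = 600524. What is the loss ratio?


Loss ratio = claims / premiums
= 410809 / 600524
= 0.6841


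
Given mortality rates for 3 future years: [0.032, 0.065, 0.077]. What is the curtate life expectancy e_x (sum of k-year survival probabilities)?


e_x = sum_{k=1}^{n} k_p_x
k_p_x values:
  1_p_x = 0.968
  2_p_x = 0.90508
  3_p_x = 0.835389
e_x = 2.7085


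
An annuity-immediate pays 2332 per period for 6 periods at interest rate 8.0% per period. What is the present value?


PV = PMT * (1 - (1+i)^(-n)) / i
= 2332 * (1 - (1+0.08)^(-6)) / 0.08
= 2332 * (1 - 0.63017) / 0.08
= 2332 * 4.62288
= 10780.5554


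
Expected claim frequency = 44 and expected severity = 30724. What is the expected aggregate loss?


E[S] = E[N] * E[X]
= 44 * 30724
= 1.3519e+06


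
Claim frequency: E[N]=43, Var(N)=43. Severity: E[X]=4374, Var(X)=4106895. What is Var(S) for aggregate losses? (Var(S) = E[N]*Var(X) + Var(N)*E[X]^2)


Var(S) = E[N]*Var(X) + Var(N)*E[X]^2
= 43*4106895 + 43*4374^2
= 176596485 + 822670668
= 9.9927e+08


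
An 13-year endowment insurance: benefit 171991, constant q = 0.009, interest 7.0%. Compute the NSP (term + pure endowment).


Term component = 12364.7231
Pure endowment = 13_p_x * v^13 * benefit = 0.889114 * 0.414964 * 171991 = 63456.2086
NSP = 75820.9316


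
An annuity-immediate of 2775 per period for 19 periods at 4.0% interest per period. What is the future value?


FV = PMT * ((1+i)^n - 1) / i
= 2775 * ((1.04)^19 - 1) / 0.04
= 2775 * (2.106849 - 1) / 0.04
= 76787.6616


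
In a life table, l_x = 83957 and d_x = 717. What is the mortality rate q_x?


q_x = d_x / l_x
= 717 / 83957
= 0.0085


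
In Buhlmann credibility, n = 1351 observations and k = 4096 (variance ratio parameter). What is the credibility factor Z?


Z = n / (n + k)
= 1351 / (1351 + 4096)
= 1351 / 5447
= 0.248


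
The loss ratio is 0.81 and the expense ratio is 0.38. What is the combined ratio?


Combined ratio = loss ratio + expense ratio
= 0.81 + 0.38
= 1.19


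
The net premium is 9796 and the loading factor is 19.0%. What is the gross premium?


Gross = net * (1 + loading)
= 9796 * (1 + 0.19)
= 9796 * 1.19
= 11657.24


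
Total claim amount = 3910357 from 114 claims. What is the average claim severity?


severity = total / number
= 3910357 / 114
= 34301.3772


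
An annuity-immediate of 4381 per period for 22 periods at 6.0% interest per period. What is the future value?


FV = PMT * ((1+i)^n - 1) / i
= 4381 * ((1.06)^22 - 1) / 0.06
= 4381 * (3.603537 - 1) / 0.06
= 190101.6237


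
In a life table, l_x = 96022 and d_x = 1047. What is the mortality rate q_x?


q_x = d_x / l_x
= 1047 / 96022
= 0.0109


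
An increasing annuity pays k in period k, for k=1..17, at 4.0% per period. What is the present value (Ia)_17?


(Ia)_n = sum_{k=1}^{n} k * v^k, v = 1/(1+i)
v = 0.961538
Sum computed term by term:
(Ia)_17 = 98.1238


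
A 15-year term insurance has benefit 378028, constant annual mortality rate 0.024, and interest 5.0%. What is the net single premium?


NSP = benefit * sum_{k=0}^{n-1} k_p_x * q * v^(k+1)
With constant q=0.024, v=0.952381
Sum = 0.21596
NSP = 378028 * 0.21596
= 81638.8351


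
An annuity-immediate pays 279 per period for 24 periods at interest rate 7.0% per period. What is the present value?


PV = PMT * (1 - (1+i)^(-n)) / i
= 279 * (1 - (1+0.07)^(-24)) / 0.07
= 279 * (1 - 0.197147) / 0.07
= 279 * 11.469334
= 3199.9442


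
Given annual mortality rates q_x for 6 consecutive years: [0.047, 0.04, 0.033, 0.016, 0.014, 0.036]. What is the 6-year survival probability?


p_k = 1 - q_k for each year
Survival = product of (1 - q_k)
= 0.953 * 0.96 * 0.967 * 0.984 * 0.986 * 0.964
= 0.8274


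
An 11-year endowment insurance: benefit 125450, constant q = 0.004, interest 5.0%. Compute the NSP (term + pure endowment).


Term component = 4093.7421
Pure endowment = 11_p_x * v^11 * benefit = 0.95687 * 0.584679 * 125450 = 70184.4819
NSP = 74278.224


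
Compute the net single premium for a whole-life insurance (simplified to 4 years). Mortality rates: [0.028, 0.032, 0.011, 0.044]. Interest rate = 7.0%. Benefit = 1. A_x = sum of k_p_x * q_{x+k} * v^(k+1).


v = 0.934579
Year 0: k_p_x=1.0, q=0.028, term=0.026168
Year 1: k_p_x=0.972, q=0.032, term=0.027167
Year 2: k_p_x=0.940896, q=0.011, term=0.008449
Year 3: k_p_x=0.930546, q=0.044, term=0.031236
A_x = 0.093


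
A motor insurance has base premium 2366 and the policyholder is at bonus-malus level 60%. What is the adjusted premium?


adjusted = base * BM_level / 100
= 2366 * 60 / 100
= 2366 * 0.6
= 1419.6


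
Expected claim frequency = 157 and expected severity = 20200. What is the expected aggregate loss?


E[S] = E[N] * E[X]
= 157 * 20200
= 3.1714e+06


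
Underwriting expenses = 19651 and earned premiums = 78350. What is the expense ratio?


Expense ratio = expenses / premiums
= 19651 / 78350
= 0.2508


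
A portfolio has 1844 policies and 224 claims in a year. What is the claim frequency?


frequency = claims / policies
= 224 / 1844
= 0.1215


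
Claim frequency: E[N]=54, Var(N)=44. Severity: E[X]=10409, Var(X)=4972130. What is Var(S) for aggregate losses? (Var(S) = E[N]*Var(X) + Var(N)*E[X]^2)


Var(S) = E[N]*Var(X) + Var(N)*E[X]^2
= 54*4972130 + 44*10409^2
= 268495020 + 4767280364
= 5.0358e+09


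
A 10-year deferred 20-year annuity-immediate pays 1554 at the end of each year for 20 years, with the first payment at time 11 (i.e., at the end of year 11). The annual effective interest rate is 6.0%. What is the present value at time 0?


PV at time 10 of the 20-year annuity-immediate:
a_n = 1554 * (1-(1+0.06)^(-20))/0.06 = 17824.2576
Discount back 10 years to time 0:
PV = 17824.2576 * (1+0.06)^(-10)
= 17824.2576 * 0.558395
= 9952.9723


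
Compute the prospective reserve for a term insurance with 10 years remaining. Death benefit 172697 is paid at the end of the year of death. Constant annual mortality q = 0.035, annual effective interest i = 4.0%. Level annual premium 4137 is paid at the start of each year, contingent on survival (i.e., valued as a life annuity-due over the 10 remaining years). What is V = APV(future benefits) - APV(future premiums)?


v = 1/(1+i) = 0.961538
APV(future benefits) per unit = sum_{k=0}^{9} k_p_x * q * v^(k+1) = 0.245893
APV(future benefits) = 172697 * 0.245893 = 42465.0492
Life annuity-due factor ä_{x:10} = sum_{k=0}^{9} k_p_x * v^k = 7.306546
APV(future premiums) = 4137 * 7.306546 = 30227.1815
V = 42465.0492 - 30227.1815
= 12237.8677


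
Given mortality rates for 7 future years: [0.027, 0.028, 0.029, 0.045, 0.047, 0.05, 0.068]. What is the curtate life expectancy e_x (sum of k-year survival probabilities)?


e_x = sum_{k=1}^{n} k_p_x
k_p_x values:
  1_p_x = 0.973
  2_p_x = 0.945756
  3_p_x = 0.918329
  4_p_x = 0.877004
  5_p_x = 0.835785
  6_p_x = 0.793996
  7_p_x = 0.740004
e_x = 6.0839


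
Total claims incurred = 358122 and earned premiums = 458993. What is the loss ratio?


Loss ratio = claims / premiums
= 358122 / 458993
= 0.7802


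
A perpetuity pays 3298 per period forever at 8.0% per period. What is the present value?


PV = PMT / i
= 3298 / 0.08
= 41225.0


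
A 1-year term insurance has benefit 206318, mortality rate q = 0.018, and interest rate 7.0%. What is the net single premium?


NSP = benefit * q * v
v = 1/(1+i) = 0.934579
NSP = 206318 * 0.018 * 0.934579
= 3470.7701


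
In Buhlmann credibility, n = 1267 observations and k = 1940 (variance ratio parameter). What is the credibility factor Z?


Z = n / (n + k)
= 1267 / (1267 + 1940)
= 1267 / 3207
= 0.3951


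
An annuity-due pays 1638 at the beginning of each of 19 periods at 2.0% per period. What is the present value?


PV_due = PMT * (1-(1+i)^(-n))/i * (1+i)
PV_immediate = 25681.3208
PV_due = 25681.3208 * 1.02
= 26194.9472


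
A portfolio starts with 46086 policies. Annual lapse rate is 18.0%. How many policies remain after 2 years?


remaining = initial * (1 - lapse)^years
= 46086 * (1 - 0.18)^2
= 46086 * 0.6724
= 30988.2264


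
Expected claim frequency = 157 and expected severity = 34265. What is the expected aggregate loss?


E[S] = E[N] * E[X]
= 157 * 34265
= 5.3796e+06


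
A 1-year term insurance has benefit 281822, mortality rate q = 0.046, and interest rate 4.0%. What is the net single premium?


NSP = benefit * q * v
v = 1/(1+i) = 0.961538
NSP = 281822 * 0.046 * 0.961538
= 12465.2038


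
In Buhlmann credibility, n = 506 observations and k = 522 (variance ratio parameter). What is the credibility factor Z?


Z = n / (n + k)
= 506 / (506 + 522)
= 506 / 1028
= 0.4922


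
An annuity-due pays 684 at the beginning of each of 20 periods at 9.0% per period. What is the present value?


PV_due = PMT * (1-(1+i)^(-n))/i * (1+i)
PV_immediate = 6243.9252
PV_due = 6243.9252 * 1.09
= 6805.8785


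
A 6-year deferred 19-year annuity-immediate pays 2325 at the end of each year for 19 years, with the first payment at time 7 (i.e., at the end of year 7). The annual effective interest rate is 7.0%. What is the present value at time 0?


PV at time 6 of the 19-year annuity-immediate:
a_n = 2325 * (1-(1+0.07)^(-19))/0.07 = 24030.2589
Discount back 6 years to time 0:
PV = 24030.2589 * (1+0.07)^(-6)
= 24030.2589 * 0.666342
= 16012.3762


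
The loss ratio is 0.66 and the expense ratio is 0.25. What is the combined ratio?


Combined ratio = loss ratio + expense ratio
= 0.66 + 0.25
= 0.91


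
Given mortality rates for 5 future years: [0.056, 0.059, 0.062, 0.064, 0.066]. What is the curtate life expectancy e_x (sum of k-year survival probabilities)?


e_x = sum_{k=1}^{n} k_p_x
k_p_x values:
  1_p_x = 0.944
  2_p_x = 0.888304
  3_p_x = 0.833229
  4_p_x = 0.779902
  5_p_x = 0.728429
e_x = 4.1739


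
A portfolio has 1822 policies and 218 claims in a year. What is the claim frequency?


frequency = claims / policies
= 218 / 1822
= 0.1196


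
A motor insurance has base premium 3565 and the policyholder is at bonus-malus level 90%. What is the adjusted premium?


adjusted = base * BM_level / 100
= 3565 * 90 / 100
= 3565 * 0.9
= 3208.5


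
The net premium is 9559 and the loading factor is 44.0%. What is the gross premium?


Gross = net * (1 + loading)
= 9559 * (1 + 0.44)
= 9559 * 1.44
= 13764.96


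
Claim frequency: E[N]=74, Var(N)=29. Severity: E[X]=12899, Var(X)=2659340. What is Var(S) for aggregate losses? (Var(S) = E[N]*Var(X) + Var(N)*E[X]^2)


Var(S) = E[N]*Var(X) + Var(N)*E[X]^2
= 74*2659340 + 29*12899^2
= 196791160 + 4825141829
= 5.0219e+09


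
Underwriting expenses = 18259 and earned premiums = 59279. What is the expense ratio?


Expense ratio = expenses / premiums
= 18259 / 59279
= 0.308


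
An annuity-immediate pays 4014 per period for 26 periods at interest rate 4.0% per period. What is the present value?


PV = PMT * (1 - (1+i)^(-n)) / i
= 4014 * (1 - (1+0.04)^(-26)) / 0.04
= 4014 * (1 - 0.360689) / 0.04
= 4014 * 15.982769
= 64154.8355


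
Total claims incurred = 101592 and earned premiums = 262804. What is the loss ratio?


Loss ratio = claims / premiums
= 101592 / 262804
= 0.3866


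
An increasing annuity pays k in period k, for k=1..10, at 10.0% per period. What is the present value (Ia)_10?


(Ia)_n = sum_{k=1}^{n} k * v^k, v = 1/(1+i)
v = 0.909091
Sum computed term by term:
(Ia)_10 = 29.0359


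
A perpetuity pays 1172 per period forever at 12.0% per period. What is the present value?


PV = PMT / i
= 1172 / 0.12
= 9766.6667


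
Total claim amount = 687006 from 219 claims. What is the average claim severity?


severity = total / number
= 687006 / 219
= 3137.0137


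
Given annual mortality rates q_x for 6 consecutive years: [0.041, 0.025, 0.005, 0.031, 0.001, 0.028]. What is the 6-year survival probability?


p_k = 1 - q_k for each year
Survival = product of (1 - q_k)
= 0.959 * 0.975 * 0.995 * 0.969 * 0.999 * 0.972
= 0.8754


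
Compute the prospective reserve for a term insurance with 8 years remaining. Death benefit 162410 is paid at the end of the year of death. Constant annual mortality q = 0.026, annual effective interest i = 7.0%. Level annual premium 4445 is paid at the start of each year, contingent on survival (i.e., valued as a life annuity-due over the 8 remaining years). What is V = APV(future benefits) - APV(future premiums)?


v = 1/(1+i) = 0.934579
APV(future benefits) per unit = sum_{k=0}^{7} k_p_x * q * v^(k+1) = 0.143159
APV(future benefits) = 162410 * 0.143159 = 23250.4556
Life annuity-due factor ä_{x:8} = sum_{k=0}^{7} k_p_x * v^k = 5.891544
APV(future premiums) = 4445 * 5.891544 = 26187.9134
V = 23250.4556 - 26187.9134
= -2937.4578


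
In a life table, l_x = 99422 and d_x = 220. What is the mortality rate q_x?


q_x = d_x / l_x
= 220 / 99422
= 0.0022


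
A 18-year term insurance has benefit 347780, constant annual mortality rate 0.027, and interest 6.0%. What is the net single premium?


NSP = benefit * sum_{k=0}^{n-1} k_p_x * q * v^(k+1)
With constant q=0.027, v=0.943396
Sum = 0.243914
NSP = 347780 * 0.243914
= 84828.3897


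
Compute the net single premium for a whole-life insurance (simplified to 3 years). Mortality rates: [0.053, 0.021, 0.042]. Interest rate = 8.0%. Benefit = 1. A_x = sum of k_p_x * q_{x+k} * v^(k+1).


v = 0.925926
Year 0: k_p_x=1.0, q=0.053, term=0.049074
Year 1: k_p_x=0.947, q=0.021, term=0.01705
Year 2: k_p_x=0.927113, q=0.042, term=0.030911
A_x = 0.097


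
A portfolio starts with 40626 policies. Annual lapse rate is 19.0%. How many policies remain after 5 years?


remaining = initial * (1 - lapse)^years
= 40626 * (1 - 0.19)^5
= 40626 * 0.348678
= 14165.4103
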